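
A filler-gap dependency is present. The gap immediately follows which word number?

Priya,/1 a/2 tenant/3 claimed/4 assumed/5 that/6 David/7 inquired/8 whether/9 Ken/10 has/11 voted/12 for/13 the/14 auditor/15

The displaced element is "Priya" (word 1).
It is linked across 1 clause boundary (Ø).
It functions as the subject of "assumed", so the gap sits immediately after word 4 ("claimed").
Base order: A tenant claimed Priya assumed that David inquired whether Ken has voted for the auditor.

4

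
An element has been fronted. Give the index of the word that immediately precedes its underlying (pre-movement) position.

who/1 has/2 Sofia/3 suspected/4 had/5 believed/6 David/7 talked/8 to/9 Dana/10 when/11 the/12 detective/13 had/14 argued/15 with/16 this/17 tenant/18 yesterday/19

The displaced element is "who" (word 1).
It is linked across 1 clause boundary (Ø).
It functions as the subject of "believed", so the gap sits immediately after word 4 ("suspected").
Base order: Sofia has suspected that who had believed David talked to Dana when the detective had argued with this tenant yesterday.

4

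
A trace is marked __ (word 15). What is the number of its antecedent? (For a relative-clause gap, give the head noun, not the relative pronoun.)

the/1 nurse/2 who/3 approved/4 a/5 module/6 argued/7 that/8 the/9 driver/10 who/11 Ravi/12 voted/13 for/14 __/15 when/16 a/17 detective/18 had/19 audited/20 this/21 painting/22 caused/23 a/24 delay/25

10

The gap at 15 is the prepositional object of "voted", inside a relative clause.
The relative pronoun is "who" (word 11); it is bound by the head noun immediately before it.
Its filler is the head noun "driver", at word 10.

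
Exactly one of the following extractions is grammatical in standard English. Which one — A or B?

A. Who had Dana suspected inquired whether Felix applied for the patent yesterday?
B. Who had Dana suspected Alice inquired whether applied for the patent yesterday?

A

In B, the wh-phrase is extracted from inside a wh-island (introduced by "whether"), which blocks movement.
In A, the extraction path crosses only that-complement boundaries, which are transparent.
So A is grammatical.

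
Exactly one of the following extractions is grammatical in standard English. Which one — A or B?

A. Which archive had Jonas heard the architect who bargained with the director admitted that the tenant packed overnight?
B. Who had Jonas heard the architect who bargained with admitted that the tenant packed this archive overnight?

In B, the wh-phrase is extracted from inside a complex-NP island (relative clause) (introduced by "who"), which blocks movement.
In A, the extraction path crosses only that-complement boundaries, which are transparent.
So A is grammatical.

A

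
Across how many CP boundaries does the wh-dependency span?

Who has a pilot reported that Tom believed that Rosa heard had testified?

3

"who" is extracted from the subject of "testified".
Boundaries crossed, outermost first: [that], [that], [Ø] — 3 in total.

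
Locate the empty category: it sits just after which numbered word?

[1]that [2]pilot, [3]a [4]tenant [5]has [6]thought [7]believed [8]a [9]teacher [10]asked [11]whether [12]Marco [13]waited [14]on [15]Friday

The displaced element is "that pilot" (word 2).
It is linked across 1 clause boundary (Ø).
It functions as the subject of "believed", so the gap sits immediately after word 6 ("thought").
Base order: A tenant has thought that pilot believed a teacher asked whether Marco waited on Friday.

6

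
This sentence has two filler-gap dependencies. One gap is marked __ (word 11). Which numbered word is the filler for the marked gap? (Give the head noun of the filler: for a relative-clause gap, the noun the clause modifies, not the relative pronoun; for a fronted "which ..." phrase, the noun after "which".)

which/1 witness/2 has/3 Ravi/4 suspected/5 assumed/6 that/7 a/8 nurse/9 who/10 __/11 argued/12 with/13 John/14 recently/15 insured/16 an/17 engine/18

The marked gap is inside the relative clause, the subject of "argued".
Its filler is the head noun "nurse" (via "who"), at word 9.
(The other dependency links word 2 to a gap after word 5.)

9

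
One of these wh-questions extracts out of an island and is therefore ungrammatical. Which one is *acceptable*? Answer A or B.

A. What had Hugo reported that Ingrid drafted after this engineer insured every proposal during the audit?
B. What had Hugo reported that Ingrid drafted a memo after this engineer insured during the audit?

In B, the wh-phrase is extracted from inside an adjunct island (introduced by "after"), which blocks movement.
In A, the extraction path crosses only that-complement boundaries, which are transparent.
So A is grammatical.

A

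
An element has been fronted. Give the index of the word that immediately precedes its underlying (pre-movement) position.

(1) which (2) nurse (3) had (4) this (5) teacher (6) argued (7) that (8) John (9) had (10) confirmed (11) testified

The displaced element is "which nurse" (word 2).
It is linked across 2 clause boundaries (that → Ø).
It functions as the subject of "testified", so the gap sits immediately after word 10 ("confirmed").
Base order: This teacher had argued that John had confirmed that which nurse testified.

10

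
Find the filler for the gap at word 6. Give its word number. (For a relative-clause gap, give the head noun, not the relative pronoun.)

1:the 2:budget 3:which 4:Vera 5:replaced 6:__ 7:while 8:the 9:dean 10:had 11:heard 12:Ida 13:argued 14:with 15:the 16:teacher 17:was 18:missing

The gap at 6 is the object of "replaced", inside a relative clause.
The relative pronoun is "which" (word 3); it is bound by the head noun immediately before it.
Its filler is the head noun "budget", at word 2.

2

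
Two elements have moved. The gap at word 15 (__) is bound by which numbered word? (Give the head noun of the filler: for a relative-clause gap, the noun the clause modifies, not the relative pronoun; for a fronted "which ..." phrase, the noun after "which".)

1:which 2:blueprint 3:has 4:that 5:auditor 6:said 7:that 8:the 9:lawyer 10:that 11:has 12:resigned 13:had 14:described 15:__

The marked gap is the direct object of "described".
Its filler is the fronted wh-phrase "which blueprint", at word 2.
(The other dependency links word 9 to a gap after word 10.)

2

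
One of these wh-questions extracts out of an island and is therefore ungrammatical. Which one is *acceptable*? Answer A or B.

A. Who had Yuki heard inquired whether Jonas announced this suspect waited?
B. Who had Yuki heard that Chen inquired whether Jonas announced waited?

A

In B, the wh-phrase is extracted from inside a wh-island (introduced by "whether"), which blocks movement.
In A, the extraction path crosses only that-complement boundaries, which are transparent.
So A is grammatical.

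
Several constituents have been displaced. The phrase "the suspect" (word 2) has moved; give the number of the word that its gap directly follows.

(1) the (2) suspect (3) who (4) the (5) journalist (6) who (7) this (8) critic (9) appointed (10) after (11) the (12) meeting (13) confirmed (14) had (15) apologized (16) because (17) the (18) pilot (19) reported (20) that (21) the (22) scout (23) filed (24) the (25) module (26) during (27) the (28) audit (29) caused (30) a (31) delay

13

The displaced element is "the suspect" (word 2).
It is linked across 1 clause boundary (Ø).
It functions as the subject of "apologized", so the gap sits immediately after word 13 ("confirmed").
Base order: The journalist who this critic appointed after the meeting confirmed that the suspect had apologized because the pilot reported that the scout filed the module during the audit.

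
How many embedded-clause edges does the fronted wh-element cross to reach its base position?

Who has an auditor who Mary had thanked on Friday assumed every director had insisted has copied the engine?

2

"who" is extracted from the subject of "copied".
Boundaries crossed, outermost first: [Ø], [Ø] — 2 in total.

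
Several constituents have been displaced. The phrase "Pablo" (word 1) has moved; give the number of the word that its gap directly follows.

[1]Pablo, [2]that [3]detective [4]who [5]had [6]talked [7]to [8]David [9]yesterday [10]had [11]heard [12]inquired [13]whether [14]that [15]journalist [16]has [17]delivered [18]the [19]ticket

11

The displaced element is "Pablo" (word 1).
It is linked across 1 clause boundary (Ø).
It functions as the subject of "inquired", so the gap sits immediately after word 11 ("heard").
Base order: That detective who had talked to David yesterday had heard that Pablo inquired whether that journalist has delivered the ticket.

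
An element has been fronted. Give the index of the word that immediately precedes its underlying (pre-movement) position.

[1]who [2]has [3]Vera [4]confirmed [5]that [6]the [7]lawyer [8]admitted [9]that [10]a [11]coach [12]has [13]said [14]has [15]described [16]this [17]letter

The displaced element is "who" (word 1).
It is linked across 3 clause boundaries (that → that → Ø).
It functions as the subject of "described", so the gap sits immediately after word 13 ("said").
Base order: Vera has confirmed that the lawyer admitted that a coach has said that who has described this letter.

13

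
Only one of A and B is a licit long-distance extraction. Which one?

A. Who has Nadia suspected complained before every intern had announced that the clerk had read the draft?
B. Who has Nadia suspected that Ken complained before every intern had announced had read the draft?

In B, the wh-phrase is extracted from inside an adjunct island (introduced by "before"), which blocks movement.
In A, the extraction path crosses only that-complement boundaries, which are transparent.
So A is grammatical.

A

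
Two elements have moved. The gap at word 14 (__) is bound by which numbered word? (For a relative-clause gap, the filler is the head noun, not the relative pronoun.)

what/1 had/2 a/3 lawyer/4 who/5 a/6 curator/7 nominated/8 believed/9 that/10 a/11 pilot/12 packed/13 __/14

1

The marked gap is the direct object of "packed".
Its filler is the fronted wh-phrase "what", at word 1.
(The other dependency links word 4 to a gap after word 8.)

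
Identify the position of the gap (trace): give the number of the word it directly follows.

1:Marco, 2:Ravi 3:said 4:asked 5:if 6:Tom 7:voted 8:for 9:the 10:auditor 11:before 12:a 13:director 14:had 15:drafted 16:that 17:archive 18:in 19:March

The displaced element is "Marco" (word 1).
It is linked across 1 clause boundary (Ø).
It functions as the subject of "asked", so the gap sits immediately after word 3 ("said").
Base order: Ravi said that Marco asked if Tom voted for the auditor before a director had drafted that archive in March.

3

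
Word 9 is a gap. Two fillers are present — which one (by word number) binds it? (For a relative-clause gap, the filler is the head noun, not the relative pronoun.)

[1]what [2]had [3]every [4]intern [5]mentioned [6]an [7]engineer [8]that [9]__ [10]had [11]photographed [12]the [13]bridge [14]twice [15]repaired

7

The marked gap is inside the relative clause, the subject of "photographed".
Its filler is the head noun "engineer" (via "that"), at word 7.
(The other dependency links word 1 to a gap after word 15.)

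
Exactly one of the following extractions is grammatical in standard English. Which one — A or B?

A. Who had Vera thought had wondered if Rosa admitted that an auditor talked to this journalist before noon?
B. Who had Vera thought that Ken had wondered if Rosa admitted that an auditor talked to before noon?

A

In B, the wh-phrase is extracted from inside a wh-island (introduced by "if"), which blocks movement.
In A, the extraction path crosses only that-complement boundaries, which are transparent.
So A is grammatical.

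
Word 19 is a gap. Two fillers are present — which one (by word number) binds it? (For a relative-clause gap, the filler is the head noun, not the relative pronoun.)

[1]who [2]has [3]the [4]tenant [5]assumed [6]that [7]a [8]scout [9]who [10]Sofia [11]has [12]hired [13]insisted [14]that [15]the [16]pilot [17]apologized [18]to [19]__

1

The marked gap is the object of the preposition "to" of "apologized".
Its filler is the fronted wh-phrase "who", at word 1.
(The other dependency links word 8 to a gap after word 12.)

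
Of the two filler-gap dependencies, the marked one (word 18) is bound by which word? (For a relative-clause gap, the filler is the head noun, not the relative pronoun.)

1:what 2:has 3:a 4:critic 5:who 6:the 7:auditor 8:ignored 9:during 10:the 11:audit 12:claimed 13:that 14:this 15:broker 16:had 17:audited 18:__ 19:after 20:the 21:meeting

1

The marked gap is the direct object of "audited".
Its filler is the fronted wh-phrase "what", at word 1.
(The other dependency links word 4 to a gap after word 8.)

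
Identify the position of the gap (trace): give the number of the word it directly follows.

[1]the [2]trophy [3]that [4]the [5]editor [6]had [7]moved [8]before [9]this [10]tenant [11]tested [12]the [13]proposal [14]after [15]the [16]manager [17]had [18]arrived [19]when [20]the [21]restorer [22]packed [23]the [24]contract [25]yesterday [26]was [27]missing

The displaced element is "the trophy" (word 2).
It functions as the direct object of "moved", so the gap sits immediately after word 7 ("moved").
Base order: The editor had moved the trophy before this tenant tested the proposal after the manager had arrived when the restorer packed the contract yesterday.

7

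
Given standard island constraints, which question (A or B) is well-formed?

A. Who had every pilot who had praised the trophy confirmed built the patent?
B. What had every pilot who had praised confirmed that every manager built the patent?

A

In B, the wh-phrase is extracted from inside a complex-NP island (relative clause) (introduced by "who"), which blocks movement.
In A, the extraction path crosses only that-complement boundaries, which are transparent.
So A is grammatical.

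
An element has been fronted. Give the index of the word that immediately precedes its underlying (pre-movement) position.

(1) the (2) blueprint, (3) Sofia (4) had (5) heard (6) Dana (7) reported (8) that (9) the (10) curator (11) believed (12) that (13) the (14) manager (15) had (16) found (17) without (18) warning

16

The displaced element is "the blueprint" (word 2).
It is linked across 3 clause boundaries (Ø → that → that).
It functions as the direct object of "found", so the gap sits immediately after word 16 ("found").
Base order: Sofia had heard Dana reported that the curator believed that the manager had found the blueprint without warning.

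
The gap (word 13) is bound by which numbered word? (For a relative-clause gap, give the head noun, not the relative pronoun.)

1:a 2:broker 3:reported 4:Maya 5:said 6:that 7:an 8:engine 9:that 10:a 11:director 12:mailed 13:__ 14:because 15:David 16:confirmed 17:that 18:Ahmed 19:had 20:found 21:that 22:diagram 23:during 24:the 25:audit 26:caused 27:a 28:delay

The gap at 13 is the object of "mailed", inside a relative clause.
The relative pronoun is "that" (word 9); it is bound by the head noun immediately before it.
Its filler is the head noun "engine", at word 8.

8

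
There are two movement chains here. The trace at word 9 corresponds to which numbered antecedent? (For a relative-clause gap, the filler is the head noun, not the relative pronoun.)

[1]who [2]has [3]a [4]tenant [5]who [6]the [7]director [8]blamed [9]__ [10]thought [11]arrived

The marked gap is inside the relative clause, the direct object of "blamed".
Its filler is the head noun "tenant" (via "who"), at word 4.
(The other dependency links word 1 to a gap after word 10.)

4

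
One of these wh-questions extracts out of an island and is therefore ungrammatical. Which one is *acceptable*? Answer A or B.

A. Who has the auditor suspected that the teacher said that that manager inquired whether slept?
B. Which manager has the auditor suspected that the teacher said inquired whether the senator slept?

B

In A, the wh-phrase is extracted from inside a wh-island (introduced by "whether"), which blocks movement.
In B, the extraction path crosses only that-complement boundaries, which are transparent.
So B is grammatical.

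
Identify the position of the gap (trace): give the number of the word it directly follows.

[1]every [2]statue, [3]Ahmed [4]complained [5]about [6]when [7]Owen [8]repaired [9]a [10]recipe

5

The displaced element is "every statue" (word 2).
It functions as the object of the preposition "about" of "complained", so the gap sits immediately after word 5 ("about").
Base order: Ahmed complained about every statue when Owen repaired a recipe.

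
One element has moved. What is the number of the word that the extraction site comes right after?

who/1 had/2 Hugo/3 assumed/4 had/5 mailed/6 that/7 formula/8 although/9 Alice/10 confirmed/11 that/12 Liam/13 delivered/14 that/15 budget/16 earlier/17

The displaced element is "who" (word 1).
It is linked across 1 clause boundary (Ø).
It functions as the subject of "mailed", so the gap sits immediately after word 4 ("assumed").
Base order: Hugo had assumed that who had mailed that formula although Alice confirmed that Liam delivered that budget earlier.

4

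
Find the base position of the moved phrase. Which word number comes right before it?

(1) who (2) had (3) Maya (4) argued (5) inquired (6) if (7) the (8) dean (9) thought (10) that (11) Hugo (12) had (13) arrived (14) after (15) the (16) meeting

4

The displaced element is "who" (word 1).
It is linked across 1 clause boundary (Ø).
It functions as the subject of "inquired", so the gap sits immediately after word 4 ("argued").
Base order: Maya had argued that who inquired if the dean thought that Hugo had arrived after the meeting.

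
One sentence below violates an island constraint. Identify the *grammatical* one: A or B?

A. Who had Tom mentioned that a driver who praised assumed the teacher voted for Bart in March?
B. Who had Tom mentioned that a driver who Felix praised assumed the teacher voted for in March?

B

In A, the wh-phrase is extracted from inside a complex-NP island (relative clause) (introduced by "who"), which blocks movement.
In B, the extraction path crosses only that-complement boundaries, which are transparent.
So B is grammatical.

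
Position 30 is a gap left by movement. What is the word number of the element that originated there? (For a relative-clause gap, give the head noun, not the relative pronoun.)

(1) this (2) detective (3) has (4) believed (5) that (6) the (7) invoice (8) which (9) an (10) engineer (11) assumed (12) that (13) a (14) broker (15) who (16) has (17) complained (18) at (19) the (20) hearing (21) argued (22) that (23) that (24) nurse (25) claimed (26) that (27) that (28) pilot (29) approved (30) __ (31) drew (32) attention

7

The gap at 30 is the object of "approved", inside a relative clause.
The relative pronoun is "which" (word 8); it is bound by the head noun immediately before it.
Its filler is the head noun "invoice", at word 7.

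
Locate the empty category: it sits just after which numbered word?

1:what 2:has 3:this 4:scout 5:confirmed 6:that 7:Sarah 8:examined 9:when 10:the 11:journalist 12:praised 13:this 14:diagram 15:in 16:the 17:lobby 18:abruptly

8

The displaced element is "what" (word 1).
It is linked across 1 clause boundary (that).
It functions as the direct object of "examined", so the gap sits immediately after word 8 ("examined").
Base order: This scout has confirmed that Sarah examined what when the journalist praised this diagram in the lobby abruptly.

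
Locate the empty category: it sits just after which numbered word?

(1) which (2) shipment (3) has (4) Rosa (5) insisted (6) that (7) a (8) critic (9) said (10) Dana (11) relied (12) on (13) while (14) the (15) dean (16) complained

12

The displaced element is "which shipment" (word 2).
It is linked across 2 clause boundaries (that → Ø).
It functions as the object of the preposition "on" of "relied", so the gap sits immediately after word 12 ("on").
Base order: Rosa has insisted that a critic said Dana relied on which shipment while the dean complained.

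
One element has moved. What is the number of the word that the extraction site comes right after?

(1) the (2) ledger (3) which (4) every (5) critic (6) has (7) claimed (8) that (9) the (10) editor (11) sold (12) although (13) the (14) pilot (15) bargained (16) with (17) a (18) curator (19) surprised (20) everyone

The displaced element is "the ledger" (word 2).
It is linked across 1 clause boundary (that).
It functions as the direct object of "sold", so the gap sits immediately after word 11 ("sold").
Base order: Every critic has claimed that the editor sold the ledger although the pilot bargained with a curator.

11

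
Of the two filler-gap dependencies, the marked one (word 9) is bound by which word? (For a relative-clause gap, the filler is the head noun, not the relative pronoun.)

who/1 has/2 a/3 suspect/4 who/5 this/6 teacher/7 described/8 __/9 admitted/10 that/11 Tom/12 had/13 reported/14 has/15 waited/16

4

The marked gap is inside the relative clause, the direct object of "described".
Its filler is the head noun "suspect" (via "who"), at word 4.
(The other dependency links word 1 to a gap after word 14.)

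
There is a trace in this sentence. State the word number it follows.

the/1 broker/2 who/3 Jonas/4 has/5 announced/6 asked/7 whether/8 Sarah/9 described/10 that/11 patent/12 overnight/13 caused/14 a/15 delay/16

6

The displaced element is "the broker" (word 2).
It is linked across 1 clause boundary (Ø).
It functions as the subject of "asked", so the gap sits immediately after word 6 ("announced").
Base order: Jonas has announced the broker asked whether Sarah described that patent overnight.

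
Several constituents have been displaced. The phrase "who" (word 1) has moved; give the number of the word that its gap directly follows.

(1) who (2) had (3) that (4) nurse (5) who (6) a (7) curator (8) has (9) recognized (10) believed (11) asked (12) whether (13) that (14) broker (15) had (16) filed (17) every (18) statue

The displaced element is "who" (word 1).
It is linked across 1 clause boundary (Ø).
It functions as the subject of "asked", so the gap sits immediately after word 10 ("believed").
Base order: That nurse who a curator has recognized had believed who asked whether that broker had filed every statue.

10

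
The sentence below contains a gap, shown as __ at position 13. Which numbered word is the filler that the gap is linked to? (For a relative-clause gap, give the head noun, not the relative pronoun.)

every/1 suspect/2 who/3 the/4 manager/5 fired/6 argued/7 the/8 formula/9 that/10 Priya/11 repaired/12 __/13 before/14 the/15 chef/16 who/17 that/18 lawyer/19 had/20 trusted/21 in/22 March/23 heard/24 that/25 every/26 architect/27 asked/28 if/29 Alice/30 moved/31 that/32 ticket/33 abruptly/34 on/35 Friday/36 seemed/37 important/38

9

The gap at 13 is the object of "repaired", inside a relative clause.
The relative pronoun is "that" (word 10); it is bound by the head noun immediately before it.
Its filler is the head noun "formula", at word 9.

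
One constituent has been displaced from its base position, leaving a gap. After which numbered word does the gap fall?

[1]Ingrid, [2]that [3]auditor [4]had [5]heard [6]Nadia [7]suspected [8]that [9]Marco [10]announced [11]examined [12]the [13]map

10

The displaced element is "Ingrid" (word 1).
It is linked across 3 clause boundaries (Ø → that → Ø).
It functions as the subject of "examined", so the gap sits immediately after word 10 ("announced").
Base order: That auditor had heard Nadia suspected that Marco announced that Ingrid examined the map.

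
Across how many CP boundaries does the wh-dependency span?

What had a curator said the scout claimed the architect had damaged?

"what" is extracted from the object of "damaged".
Boundaries crossed, outermost first: [Ø], [Ø] — 2 in total.

2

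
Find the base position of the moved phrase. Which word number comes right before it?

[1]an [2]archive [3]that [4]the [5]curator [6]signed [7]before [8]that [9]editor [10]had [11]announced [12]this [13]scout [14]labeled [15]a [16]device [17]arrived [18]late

The displaced element is "an archive" (word 2).
It functions as the direct object of "signed", so the gap sits immediately after word 6 ("signed").
Base order: The curator signed an archive before that editor had announced this scout labeled a device.

6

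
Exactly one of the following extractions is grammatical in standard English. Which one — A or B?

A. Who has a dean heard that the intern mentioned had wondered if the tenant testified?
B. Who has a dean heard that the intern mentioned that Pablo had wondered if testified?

In B, the wh-phrase is extracted from inside a wh-island (introduced by "if"), which blocks movement.
In A, the extraction path crosses only that-complement boundaries, which are transparent.
So A is grammatical.

A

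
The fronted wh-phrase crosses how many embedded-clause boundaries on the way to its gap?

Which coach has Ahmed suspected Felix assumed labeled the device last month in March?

2

"which coach" is extracted from the subject of "labeled".
Boundaries crossed, outermost first: [Ø], [Ø] — 2 in total.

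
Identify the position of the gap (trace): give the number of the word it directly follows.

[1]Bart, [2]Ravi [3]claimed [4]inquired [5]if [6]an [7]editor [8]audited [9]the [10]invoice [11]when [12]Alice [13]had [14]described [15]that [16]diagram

The displaced element is "Bart" (word 1).
It is linked across 1 clause boundary (Ø).
It functions as the subject of "inquired", so the gap sits immediately after word 3 ("claimed").
Base order: Ravi claimed that Bart inquired if an editor audited the invoice when Alice had described that diagram.

3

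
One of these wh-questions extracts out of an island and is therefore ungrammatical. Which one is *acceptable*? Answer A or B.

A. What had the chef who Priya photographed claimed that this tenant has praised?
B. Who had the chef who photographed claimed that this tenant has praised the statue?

In B, the wh-phrase is extracted from inside a complex-NP island (relative clause) (introduced by "who"), which blocks movement.
In A, the extraction path crosses only that-complement boundaries, which are transparent.
So A is grammatical.

A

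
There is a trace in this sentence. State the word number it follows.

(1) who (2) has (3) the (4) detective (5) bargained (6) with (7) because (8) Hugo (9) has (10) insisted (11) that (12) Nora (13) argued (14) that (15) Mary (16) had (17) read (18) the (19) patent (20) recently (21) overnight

The displaced element is "who" (word 1).
It functions as the object of the preposition "with" of "bargained", so the gap sits immediately after word 6 ("with").
Base order: The detective has bargained with who because Hugo has insisted that Nora argued that Mary had read the patent recently overnight.

6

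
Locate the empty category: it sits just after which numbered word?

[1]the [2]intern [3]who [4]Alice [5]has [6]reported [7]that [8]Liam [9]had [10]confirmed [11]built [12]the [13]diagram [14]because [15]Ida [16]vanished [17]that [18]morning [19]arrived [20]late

The displaced element is "the intern" (word 2).
It is linked across 2 clause boundaries (that → Ø).
It functions as the subject of "built", so the gap sits immediately after word 10 ("confirmed").
Base order: Alice has reported that Liam had confirmed that the intern built the diagram because Ida vanished that morning.

10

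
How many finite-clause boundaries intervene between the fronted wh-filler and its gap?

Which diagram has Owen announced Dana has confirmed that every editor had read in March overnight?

"which diagram" is extracted from the object of "read".
Boundaries crossed, outermost first: [Ø], [that] — 2 in total.

2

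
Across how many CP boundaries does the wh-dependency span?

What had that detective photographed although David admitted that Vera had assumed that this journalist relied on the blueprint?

"what" originates inside the matrix clause — no clause boundary is crossed.

0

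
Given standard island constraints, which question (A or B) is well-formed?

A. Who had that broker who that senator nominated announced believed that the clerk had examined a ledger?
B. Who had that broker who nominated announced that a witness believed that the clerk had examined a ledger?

In B, the wh-phrase is extracted from inside a complex-NP island (relative clause) (introduced by "who"), which blocks movement.
In A, the extraction path crosses only that-complement boundaries, which are transparent.
So A is grammatical.

A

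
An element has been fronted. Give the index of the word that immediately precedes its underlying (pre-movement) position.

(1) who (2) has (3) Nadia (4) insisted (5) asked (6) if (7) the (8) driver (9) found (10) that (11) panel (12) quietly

The displaced element is "who" (word 1).
It is linked across 1 clause boundary (Ø).
It functions as the subject of "asked", so the gap sits immediately after word 4 ("insisted").
Base order: Nadia has insisted that who asked if the driver found that panel quietly.

4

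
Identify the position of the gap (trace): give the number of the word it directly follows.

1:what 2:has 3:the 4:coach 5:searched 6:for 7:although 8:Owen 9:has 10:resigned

The displaced element is "what" (word 1).
It functions as the object of the preposition "for" of "searched", so the gap sits immediately after word 6 ("for").
Base order: The coach has searched for what although Owen has resigned.

6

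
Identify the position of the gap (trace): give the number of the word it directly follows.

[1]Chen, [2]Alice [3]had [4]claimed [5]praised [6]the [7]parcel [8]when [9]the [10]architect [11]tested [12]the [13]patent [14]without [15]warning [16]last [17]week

The displaced element is "Chen" (word 1).
It is linked across 1 clause boundary (Ø).
It functions as the subject of "praised", so the gap sits immediately after word 4 ("claimed").
Base order: Alice had claimed that Chen praised the parcel when the architect tested the patent without warning last week.

4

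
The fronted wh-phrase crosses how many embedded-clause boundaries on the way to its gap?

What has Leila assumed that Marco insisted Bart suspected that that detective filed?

"what" is extracted from the object of "filed".
Boundaries crossed, outermost first: [that], [Ø], [that] — 3 in total.

3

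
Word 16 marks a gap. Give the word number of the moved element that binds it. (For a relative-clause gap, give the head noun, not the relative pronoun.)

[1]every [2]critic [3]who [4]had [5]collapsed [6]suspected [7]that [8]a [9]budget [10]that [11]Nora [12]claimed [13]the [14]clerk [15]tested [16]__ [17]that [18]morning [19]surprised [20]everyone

9

The gap at 16 is the object of "tested", inside a relative clause.
The relative pronoun is "that" (word 10); it is bound by the head noun immediately before it.
Its filler is the head noun "budget", at word 9.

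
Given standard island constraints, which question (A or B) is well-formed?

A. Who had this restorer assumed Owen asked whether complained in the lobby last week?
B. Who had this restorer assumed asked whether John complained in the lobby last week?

B

In A, the wh-phrase is extracted from inside a wh-island (introduced by "whether"), which blocks movement.
In B, the extraction path crosses only that-complement boundaries, which are transparent.
So B is grammatical.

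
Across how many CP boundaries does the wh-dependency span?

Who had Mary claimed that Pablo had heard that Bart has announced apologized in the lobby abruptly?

3

"who" is extracted from the subject of "apologized".
Boundaries crossed, outermost first: [that], [that], [Ø] — 3 in total.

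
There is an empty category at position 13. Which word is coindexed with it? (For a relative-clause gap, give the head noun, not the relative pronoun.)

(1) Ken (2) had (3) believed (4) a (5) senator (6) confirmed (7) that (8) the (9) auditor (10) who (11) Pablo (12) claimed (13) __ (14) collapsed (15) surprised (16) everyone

The gap at 13 is the subject of "collapsed", inside a relative clause.
The relative pronoun is "who" (word 10); it is bound by the head noun immediately before it.
Its filler is the head noun "auditor", at word 9.

9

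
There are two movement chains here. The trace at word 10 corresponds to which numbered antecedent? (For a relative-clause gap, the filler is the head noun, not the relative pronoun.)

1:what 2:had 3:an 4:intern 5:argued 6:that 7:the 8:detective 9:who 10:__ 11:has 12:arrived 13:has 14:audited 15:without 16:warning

8

The marked gap is inside the relative clause, the subject of "arrived".
Its filler is the head noun "detective" (via "who"), at word 8.
(The other dependency links word 1 to a gap after word 14.)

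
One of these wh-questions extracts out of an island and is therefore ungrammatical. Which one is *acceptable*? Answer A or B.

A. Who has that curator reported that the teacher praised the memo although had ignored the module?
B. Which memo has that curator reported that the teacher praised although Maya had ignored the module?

In A, the wh-phrase is extracted from inside an adjunct island (introduced by "although"), which blocks movement.
In B, the extraction path crosses only that-complement boundaries, which are transparent.
So B is grammatical.

B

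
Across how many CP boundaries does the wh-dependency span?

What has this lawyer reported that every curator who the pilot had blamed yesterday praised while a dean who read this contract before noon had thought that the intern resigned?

1

"what" is extracted from the object of "praised".
Boundaries crossed, outermost first: [that] — 1 in total.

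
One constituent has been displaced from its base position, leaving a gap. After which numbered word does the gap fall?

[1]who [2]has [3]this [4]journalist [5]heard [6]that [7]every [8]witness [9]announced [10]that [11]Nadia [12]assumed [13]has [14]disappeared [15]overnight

12

The displaced element is "who" (word 1).
It is linked across 3 clause boundaries (that → that → Ø).
It functions as the subject of "disappeared", so the gap sits immediately after word 12 ("assumed").
Base order: This journalist has heard that every witness announced that Nadia assumed that who has disappeared overnight.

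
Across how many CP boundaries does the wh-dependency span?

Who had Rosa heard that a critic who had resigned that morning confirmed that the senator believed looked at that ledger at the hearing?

3

"who" is extracted from the subject of "looked".
Boundaries crossed, outermost first: [that], [that], [Ø] — 3 in total.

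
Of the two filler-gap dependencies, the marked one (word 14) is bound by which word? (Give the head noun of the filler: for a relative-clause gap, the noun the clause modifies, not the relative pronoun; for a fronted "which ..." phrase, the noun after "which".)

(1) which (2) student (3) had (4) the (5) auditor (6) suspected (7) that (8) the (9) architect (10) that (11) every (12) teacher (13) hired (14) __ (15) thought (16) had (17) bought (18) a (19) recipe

The marked gap is inside the relative clause, the direct object of "hired".
Its filler is the head noun "architect" (via "that"), at word 9.
(The other dependency links word 2 to a gap after word 15.)

9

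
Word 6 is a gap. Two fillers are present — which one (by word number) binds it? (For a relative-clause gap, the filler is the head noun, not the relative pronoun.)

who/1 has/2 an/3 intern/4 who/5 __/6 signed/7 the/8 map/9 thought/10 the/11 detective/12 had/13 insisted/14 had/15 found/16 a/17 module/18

4

The marked gap is inside the relative clause, the subject of "signed".
Its filler is the head noun "intern" (via "who"), at word 4.
(The other dependency links word 1 to a gap after word 14.)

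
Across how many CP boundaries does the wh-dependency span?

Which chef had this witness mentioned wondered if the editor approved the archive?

"which chef" is extracted from the subject of "wondered".
Boundaries crossed, outermost first: [Ø] — 1 in total.

1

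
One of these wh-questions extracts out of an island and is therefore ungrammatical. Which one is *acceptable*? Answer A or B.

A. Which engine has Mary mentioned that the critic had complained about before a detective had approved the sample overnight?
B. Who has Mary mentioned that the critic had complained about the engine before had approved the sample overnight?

A

In B, the wh-phrase is extracted from inside an adjunct island (introduced by "before"), which blocks movement.
In A, the extraction path crosses only that-complement boundaries, which are transparent.
So A is grammatical.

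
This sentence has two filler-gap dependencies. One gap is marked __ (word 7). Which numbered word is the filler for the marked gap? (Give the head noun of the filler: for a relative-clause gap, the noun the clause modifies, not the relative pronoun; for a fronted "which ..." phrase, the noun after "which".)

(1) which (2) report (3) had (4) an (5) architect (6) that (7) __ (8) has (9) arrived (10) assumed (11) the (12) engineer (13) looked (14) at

5

The marked gap is inside the relative clause, the subject of "arrived".
Its filler is the head noun "architect" (via "that"), at word 5.
(The other dependency links word 2 to a gap after word 14.)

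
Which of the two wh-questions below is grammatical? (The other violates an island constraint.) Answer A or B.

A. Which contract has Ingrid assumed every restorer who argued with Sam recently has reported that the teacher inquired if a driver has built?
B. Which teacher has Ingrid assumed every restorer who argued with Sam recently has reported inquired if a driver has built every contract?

B

In A, the wh-phrase is extracted from inside a wh-island (introduced by "if"), which blocks movement.
In B, the extraction path crosses only that-complement boundaries, which are transparent.
So B is grammatical.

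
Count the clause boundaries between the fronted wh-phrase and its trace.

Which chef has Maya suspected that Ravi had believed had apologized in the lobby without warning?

2

"which chef" is extracted from the subject of "apologized".
Boundaries crossed, outermost first: [that], [Ø] — 2 in total.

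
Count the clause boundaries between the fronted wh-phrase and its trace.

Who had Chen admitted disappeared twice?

1

"who" is extracted from the subject of "disappeared".
Boundaries crossed, outermost first: [Ø] — 1 in total.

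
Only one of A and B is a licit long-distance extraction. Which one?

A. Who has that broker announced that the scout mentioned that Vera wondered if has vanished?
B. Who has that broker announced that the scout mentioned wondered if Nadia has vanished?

In A, the wh-phrase is extracted from inside a wh-island (introduced by "if"), which blocks movement.
In B, the extraction path crosses only that-complement boundaries, which are transparent.
So B is grammatical.

B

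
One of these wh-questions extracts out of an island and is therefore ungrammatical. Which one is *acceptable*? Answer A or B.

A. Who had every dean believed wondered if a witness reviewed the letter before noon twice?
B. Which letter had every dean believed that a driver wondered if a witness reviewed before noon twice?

In B, the wh-phrase is extracted from inside a wh-island (introduced by "if"), which blocks movement.
In A, the extraction path crosses only that-complement boundaries, which are transparent.
So A is grammatical.

A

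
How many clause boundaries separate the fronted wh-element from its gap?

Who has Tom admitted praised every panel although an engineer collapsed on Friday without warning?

1

"who" is extracted from the subject of "praised".
Boundaries crossed, outermost first: [Ø] — 1 in total.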